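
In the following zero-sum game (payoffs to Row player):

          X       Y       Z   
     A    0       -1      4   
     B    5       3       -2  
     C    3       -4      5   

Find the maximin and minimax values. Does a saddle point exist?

Maximin = -1, Minimax = 3, Saddle: False

Work:
Row minimums: [-1, -2, -4] → maximin = -1
Column maximums: [5, 3, 5] → minimax = 3
No saddle point (maximin ≠ minimax). Mixed strategy needed.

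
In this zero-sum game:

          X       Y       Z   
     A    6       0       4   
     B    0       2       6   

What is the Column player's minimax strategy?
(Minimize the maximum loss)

Column should play Y, value = 2

Work:
Column player minimizes Row's maximum payoff:
Column X: max payoff to Row = 6
Column Y: max payoff to Row = 2
Column Z: max payoff to Row = 6
Minimum is 2, achieved by column Y.
Minimax strategy: Y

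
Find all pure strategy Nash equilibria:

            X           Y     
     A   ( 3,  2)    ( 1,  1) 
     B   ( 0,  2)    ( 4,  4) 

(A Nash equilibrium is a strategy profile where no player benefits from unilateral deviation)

Nash equilibrium: (A, X), (B, Y)

Work:
Best responses:
  P1 vs X: payoffs [3, 0] → best response A (payoff 3)
  P1 vs Y: payoffs [1, 4] → best response B (payoff 4)
  P2 vs A: payoffs [2, 1] → best response X (payoff 2)
  P2 vs B: payoffs [2, 4] → best response Y (payoff 4)
Mutual best responses: (A,X), (B,Y) → Nash equilibria.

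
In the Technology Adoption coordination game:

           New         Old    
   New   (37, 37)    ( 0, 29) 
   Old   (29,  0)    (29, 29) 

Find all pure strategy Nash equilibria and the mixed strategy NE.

Pure NE: (New, New) and (Old, Old); Mixed NE: p = 0.7838, q = 0.7838

Work:
Check pure NE:
(New, New): (37, 37) - no unilateral deviation beneficial
(Old, Old): (29, 29) - no unilateral deviation beneficial
Mixed NE: P1 plays New with p = 0.7838, P2 plays New with q = 0.7838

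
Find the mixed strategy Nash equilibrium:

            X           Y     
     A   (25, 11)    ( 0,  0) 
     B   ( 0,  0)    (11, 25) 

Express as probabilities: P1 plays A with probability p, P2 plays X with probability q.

p = 0.6944, q = 0.3056

Work:
Find probabilities that make opponent indifferent:
P2 chooses q to make P1 indifferent between A and B
P1 chooses p to make P2 indifferent between X and Y
Mixed NE: P1 plays (A: 0.6944, B: 0.3056), P2 plays (X: 0.3056, Y: 0.6944)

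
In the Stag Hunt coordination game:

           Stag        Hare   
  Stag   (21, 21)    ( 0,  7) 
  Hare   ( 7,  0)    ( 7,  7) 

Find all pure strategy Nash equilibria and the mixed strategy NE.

Pure NE: (Stag, Stag) and (Hare, Hare); Mixed NE: p = 0.3333, q = 0.3333

Work:
Check pure NE:
(Stag, Stag): (21, 21) - no unilateral deviation beneficial
(Hare, Hare): (7, 7) - no unilateral deviation beneficial
Mixed NE: P1 plays Stag with p = 0.3333, P2 plays Stag with q = 0.3333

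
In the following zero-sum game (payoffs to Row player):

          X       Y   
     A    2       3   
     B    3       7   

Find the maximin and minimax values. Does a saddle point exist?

Maximin = 3, Minimax = 3, Saddle: True

Work:
Row minimums: [2, 3] → maximin = 3
Column maximums: [3, 7] → minimax = 3
Saddle point exists! Game value = 3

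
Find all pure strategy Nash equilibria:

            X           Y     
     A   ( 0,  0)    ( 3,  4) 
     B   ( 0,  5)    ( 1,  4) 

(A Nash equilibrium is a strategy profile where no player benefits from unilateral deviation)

Nash equilibrium: (A, Y), (B, X)

Work:
Best responses:
  P1 vs X: payoffs [0, 0] → best response A/B (payoff 0)
  P1 vs Y: payoffs [3, 1] → best response A (payoff 3)
  P2 vs A: payoffs [0, 4] → best response Y (payoff 4)
  P2 vs B: payoffs [5, 4] → best response X (payoff 5)
Mutual best responses: (A,Y), (B,X) → Nash equilibria.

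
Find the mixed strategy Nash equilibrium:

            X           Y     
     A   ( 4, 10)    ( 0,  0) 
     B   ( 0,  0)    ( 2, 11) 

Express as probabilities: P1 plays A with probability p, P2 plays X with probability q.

p = 0.5238, q = 0.3333

Work:
Find probabilities that make opponent indifferent:
P2 chooses q to make P1 indifferent between A and B
P1 chooses p to make P2 indifferent between X and Y
Mixed NE: P1 plays (A: 0.5238, B: 0.4762), P2 plays (X: 0.3333, Y: 0.6667)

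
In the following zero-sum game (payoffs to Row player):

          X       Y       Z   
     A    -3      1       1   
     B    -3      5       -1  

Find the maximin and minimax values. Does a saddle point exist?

Maximin = -3, Minimax = -3, Saddle: True

Work:
Row minimums: [-3, -3] → maximin = -3
Column maximums: [-3, 5, 1] → minimax = -3
Saddle point exists! Game value = -3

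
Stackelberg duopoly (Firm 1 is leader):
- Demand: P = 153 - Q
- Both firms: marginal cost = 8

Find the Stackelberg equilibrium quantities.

q₁* (leader) = 72.5, q₂* (follower) = 36.25

Work:
Follower's reaction: q₂ = (a - c - q₁)/2
Leader substitutes: π₁ = q₁·(a - q₁ - (a-c-q₁)/2 - c)
FOC: q₁* = (153 - 8)/2 = 72.50
Then: q₂* = (153 - 8 - 72.5)/2 = 36.25
Leader has first-mover advantage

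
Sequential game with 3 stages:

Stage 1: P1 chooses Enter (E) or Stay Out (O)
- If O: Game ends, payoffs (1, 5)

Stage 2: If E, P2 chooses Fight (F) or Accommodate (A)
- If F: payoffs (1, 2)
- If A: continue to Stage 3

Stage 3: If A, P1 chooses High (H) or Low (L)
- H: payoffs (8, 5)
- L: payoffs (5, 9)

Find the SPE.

SPE: (E, A, H); Outcome (8, 5)

Work:
Stage 3: P1 chooses H (8 vs 5)
Stage 2: P2: F->2, A->5 (anticipating H). Choose A
Stage 1: P1: O->1, E->8 (anticipating A, H). Choose E
SPE path: E -> A -> H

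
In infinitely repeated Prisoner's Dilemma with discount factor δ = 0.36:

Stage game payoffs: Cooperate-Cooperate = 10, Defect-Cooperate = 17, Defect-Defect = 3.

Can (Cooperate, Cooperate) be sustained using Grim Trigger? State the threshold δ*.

δ* = 0.5; since δ = 0.36 < 0.5, cooperation cannot be sustained

Work:
For Grim Trigger:
Cooperate forever: 10/(1-δ)
Defect then punished: 17 + 3·δ/(1-δ)
Need: 10/(1-δ) ≥ 17 + 3·δ/(1-δ)
Solving: δ ≥ (T-R)/(T-P) = (17-10)/(17-3) = 0.5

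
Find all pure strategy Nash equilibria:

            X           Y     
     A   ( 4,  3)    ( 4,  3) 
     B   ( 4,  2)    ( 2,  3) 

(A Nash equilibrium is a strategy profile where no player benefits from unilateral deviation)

Nash equilibrium: (A, X), (A, Y)

Work:
Best responses:
  P1 vs X: payoffs [4, 4] → best response A/B (payoff 4)
  P1 vs Y: payoffs [4, 2] → best response A (payoff 4)
  P2 vs A: payoffs [3, 3] → best response X/Y (payoff 3)
  P2 vs B: payoffs [2, 3] → best response Y (payoff 3)
Mutual best responses: (A,X), (A,Y) → Nash equilibria.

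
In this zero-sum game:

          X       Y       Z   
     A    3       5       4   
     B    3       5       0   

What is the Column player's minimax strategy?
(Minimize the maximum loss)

Column should play X, value = 3

Work:
Column player minimizes Row's maximum payoff:
Column X: max payoff to Row = 3
Column Y: max payoff to Row = 5
Column Z: max payoff to Row = 4
Minimum is 3, achieved by column X.
Minimax strategy: X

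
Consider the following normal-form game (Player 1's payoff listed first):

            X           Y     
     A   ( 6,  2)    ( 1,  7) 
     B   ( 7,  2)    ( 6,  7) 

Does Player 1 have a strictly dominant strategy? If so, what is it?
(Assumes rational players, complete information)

Yes, Player 1's strictly dominant strategy is B

Work:
A strategy strictly dominates another if it gives a strictly higher payoff against every opponent action. Compare each pair of P1's strategies column-by-column:
  A vs B: [6 vs 7, 1 vs 6] → A does not strictly dominate B (column X: 6 ≤ 7)
  B vs A: [7 vs 6, 6 vs 1] → B strictly dominates A
B strictly dominates every other strategy → strictly dominant.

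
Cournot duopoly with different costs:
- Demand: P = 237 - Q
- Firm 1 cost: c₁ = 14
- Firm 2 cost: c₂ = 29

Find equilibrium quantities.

q₁* = 79.33, q₂* = 64.33

Work:
Reaction: q₁ = (237 - 14 - q₂)/2
Reaction: q₂ = (237 - 29 - q₁)/2
Solve simultaneously:
q₁* = (237 - 2×14 + 29)/3 = 79.33
q₂* = (237 - 2×29 + 14)/3 = 64.33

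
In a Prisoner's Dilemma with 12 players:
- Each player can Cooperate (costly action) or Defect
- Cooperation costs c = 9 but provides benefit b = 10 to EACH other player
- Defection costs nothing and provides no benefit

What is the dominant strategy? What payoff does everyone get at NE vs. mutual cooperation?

Dominant: Defect; NE payoff = 0; Coop payoff = 101

Work:
Defect dominates (saves cost c = 9, benefit to others is external)
NE: All defect → everyone gets 0
If all cooperate: each receives (11)×10 - 9 = 101
Social dilemma: 101 > 0 but NE gives 0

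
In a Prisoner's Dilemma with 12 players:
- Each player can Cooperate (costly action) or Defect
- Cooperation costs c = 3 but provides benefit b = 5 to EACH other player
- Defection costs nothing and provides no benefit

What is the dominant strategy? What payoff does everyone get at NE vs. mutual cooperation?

Dominant: Defect; NE payoff = 0; Coop payoff = 52

Work:
Defect dominates (saves cost c = 3, benefit to others is external)
NE: All defect → everyone gets 0
If all cooperate: each receives (11)×5 - 3 = 52
Social dilemma: 52 > 0 but NE gives 0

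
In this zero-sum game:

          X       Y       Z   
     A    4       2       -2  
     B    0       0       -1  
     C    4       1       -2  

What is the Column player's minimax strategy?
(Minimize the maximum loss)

Column should play Z, value = -1

Work:
Column player minimizes Row's maximum payoff:
Column X: max payoff to Row = 4
Column Y: max payoff to Row = 2
Column Z: max payoff to Row = -1
Minimum is -1, achieved by column Z.
Minimax strategy: Z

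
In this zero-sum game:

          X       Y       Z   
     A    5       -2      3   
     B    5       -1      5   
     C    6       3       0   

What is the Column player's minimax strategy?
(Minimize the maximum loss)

Column should play Y, value = 3

Work:
Column player minimizes Row's maximum payoff:
Column X: max payoff to Row = 6
Column Y: max payoff to Row = 3
Column Z: max payoff to Row = 5
Minimum is 3, achieved by column Y.
Minimax strategy: Y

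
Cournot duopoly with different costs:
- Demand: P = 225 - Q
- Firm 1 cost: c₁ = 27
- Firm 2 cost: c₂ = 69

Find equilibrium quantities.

q₁* = 80.0, q₂* = 38.0

Work:
Reaction: q₁ = (225 - 27 - q₂)/2
Reaction: q₂ = (225 - 69 - q₁)/2
Solve simultaneously:
q₁* = (225 - 2×27 + 69)/3 = 80.0
q₂* = (225 - 2×69 + 27)/3 = 38.0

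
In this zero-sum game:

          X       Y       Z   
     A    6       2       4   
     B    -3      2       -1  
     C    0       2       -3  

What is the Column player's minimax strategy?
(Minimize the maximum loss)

Column should play Y, value = 2

Work:
Column player minimizes Row's maximum payoff:
Column X: max payoff to Row = 6
Column Y: max payoff to Row = 2
Column Z: max payoff to Row = 4
Minimum is 2, achieved by column Y.
Minimax strategy: Y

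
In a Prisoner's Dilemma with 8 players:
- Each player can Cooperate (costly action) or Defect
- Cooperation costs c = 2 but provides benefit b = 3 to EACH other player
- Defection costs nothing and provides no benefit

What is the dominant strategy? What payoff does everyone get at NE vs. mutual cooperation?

Dominant: Defect; NE payoff = 0; Coop payoff = 19

Work:
Defect dominates (saves cost c = 2, benefit to others is external)
NE: All defect → everyone gets 0
If all cooperate: each receives (7)×3 - 2 = 19
Social dilemma: 19 > 0 but NE gives 0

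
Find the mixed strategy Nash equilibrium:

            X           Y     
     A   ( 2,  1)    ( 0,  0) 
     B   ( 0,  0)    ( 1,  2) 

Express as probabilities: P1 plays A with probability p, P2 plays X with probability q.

p = 0.6667, q = 0.3333

Work:
Find probabilities that make opponent indifferent:
P2 chooses q to make P1 indifferent between A and B
P1 chooses p to make P2 indifferent between X and Y
Mixed NE: P1 plays (A: 0.6667, B: 0.3333), P2 plays (X: 0.3333, Y: 0.6667)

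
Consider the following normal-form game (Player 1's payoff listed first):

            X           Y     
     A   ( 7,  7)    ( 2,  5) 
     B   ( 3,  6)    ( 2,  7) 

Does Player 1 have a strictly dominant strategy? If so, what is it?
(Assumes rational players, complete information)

No strictly dominant strategy exists for Player 1

Work:
A strategy strictly dominates another if it gives a strictly higher payoff against every opponent action. Compare each pair of P1's strategies column-by-column:
  A vs B: [7 vs 3, 2 vs 2] → A does not strictly dominate B (column Y: 2 ≤ 2)
  B vs A: [3 vs 7, 2 vs 2] → B does not strictly dominate A (column X: 3 ≤ 7)
No single strategy strictly dominates all others → no strictly dominant strategy.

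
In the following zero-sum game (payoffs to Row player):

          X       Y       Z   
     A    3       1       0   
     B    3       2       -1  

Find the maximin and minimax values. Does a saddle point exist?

Maximin = 0, Minimax = 0, Saddle: True

Work:
Row minimums: [0, -1] → maximin = 0
Column maximums: [3, 2, 0] → minimax = 0
Saddle point exists! Game value = 0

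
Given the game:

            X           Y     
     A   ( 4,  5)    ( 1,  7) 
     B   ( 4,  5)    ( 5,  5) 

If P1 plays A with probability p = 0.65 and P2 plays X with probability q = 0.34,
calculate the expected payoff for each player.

E[P1] = 2.944, E[P2] = 5.858

Work:
E[P1] = p·q·π₁(A,X) + p·(1-q)·π₁(A,Y) + (1-p)·q·π₁(B,X) + (1-p)·(1-q)·π₁(B,Y)
= 0.65·0.34·4 + 0.65·0.66·1 + 0.35·0.34·4 + 0.35·0.66·5
= 2.944

E[P2] = 5.858 (similar calculation)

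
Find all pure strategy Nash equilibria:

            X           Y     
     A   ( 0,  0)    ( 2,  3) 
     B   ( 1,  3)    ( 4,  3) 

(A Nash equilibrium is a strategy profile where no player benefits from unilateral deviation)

Nash equilibrium: (B, X), (B, Y)

Work:
Best responses:
  P1 vs X: payoffs [0, 1] → best response B (payoff 1)
  P1 vs Y: payoffs [2, 4] → best response B (payoff 4)
  P2 vs A: payoffs [0, 3] → best response Y (payoff 3)
  P2 vs B: payoffs [3, 3] → best response X/Y (payoff 3)
Mutual best responses: (B,X), (B,Y) → Nash equilibria.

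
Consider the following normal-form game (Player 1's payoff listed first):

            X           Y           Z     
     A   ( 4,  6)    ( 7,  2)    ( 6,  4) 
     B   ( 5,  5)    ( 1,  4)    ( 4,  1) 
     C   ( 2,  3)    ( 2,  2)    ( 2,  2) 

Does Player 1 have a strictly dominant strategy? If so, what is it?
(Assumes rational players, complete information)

No strictly dominant strategy exists for Player 1

Work:
A strategy strictly dominates another if it gives a strictly higher payoff against every opponent action. Compare each pair of P1's strategies column-by-column:
  A vs B: [4 vs 5, 7 vs 1, 6 vs 4] → A does not strictly dominate B (column X: 4 ≤ 5)
  A vs C: [4 vs 2, 7 vs 2, 6 vs 2] → A strictly dominates C
  B vs A: [5 vs 4, 1 vs 7, 4 vs 6] → B does not strictly dominate A (column Y: 1 ≤ 7)
  B vs C: [5 vs 2, 1 vs 2, 4 vs 2] → B does not strictly dominate C (column Y: 1 ≤ 2)
  C vs A: [2 vs 4, 2 vs 7, 2 vs 6] → C does not strictly dominate A (column X: 2 ≤ 4)
  C vs B: [2 vs 5, 2 vs 1, 2 vs 4] → C does not strictly dominate B (column X: 2 ≤ 5)
No single strategy strictly dominates all others → no strictly dominant strategy.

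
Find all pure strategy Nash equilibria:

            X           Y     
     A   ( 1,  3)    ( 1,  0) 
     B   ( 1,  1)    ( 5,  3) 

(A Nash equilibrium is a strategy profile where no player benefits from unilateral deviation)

Nash equilibrium: (A, X), (B, Y)

Work:
Best responses:
  P1 vs X: payoffs [1, 1] → best response A/B (payoff 1)
  P1 vs Y: payoffs [1, 5] → best response B (payoff 5)
  P2 vs A: payoffs [3, 0] → best response X (payoff 3)
  P2 vs B: payoffs [1, 3] → best response Y (payoff 3)
Mutual best responses: (A,X), (B,Y) → Nash equilibria.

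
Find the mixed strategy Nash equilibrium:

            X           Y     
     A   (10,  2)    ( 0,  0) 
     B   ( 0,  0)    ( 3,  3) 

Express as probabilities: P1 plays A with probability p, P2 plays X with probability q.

p = 0.6, q = 0.2308

Work:
Find probabilities that make opponent indifferent:
P2 chooses q to make P1 indifferent between A and B
P1 chooses p to make P2 indifferent between X and Y
Mixed NE: P1 plays (A: 0.6, B: 0.4), P2 plays (X: 0.2308, Y: 0.7692)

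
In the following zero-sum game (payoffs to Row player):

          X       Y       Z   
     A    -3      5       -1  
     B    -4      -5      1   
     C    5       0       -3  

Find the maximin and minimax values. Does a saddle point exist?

Maximin = -3, Minimax = 1, Saddle: False

Work:
Row minimums: [-3, -5, -3] → maximin = -3
Column maximums: [5, 5, 1] → minimax = 1
No saddle point (maximin ≠ minimax). Mixed strategy needed.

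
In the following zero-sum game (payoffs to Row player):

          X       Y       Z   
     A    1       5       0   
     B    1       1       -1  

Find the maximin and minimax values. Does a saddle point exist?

Maximin = 0, Minimax = 0, Saddle: True

Work:
Row minimums: [0, -1] → maximin = 0
Column maximums: [1, 5, 0] → minimax = 0
Saddle point exists! Game value = 0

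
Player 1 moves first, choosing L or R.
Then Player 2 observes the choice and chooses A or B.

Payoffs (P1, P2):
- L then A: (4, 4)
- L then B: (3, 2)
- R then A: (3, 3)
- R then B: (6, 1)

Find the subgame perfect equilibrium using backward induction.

P1 plays L, P2 plays A after L and A after R; Payoff (4, 4)

Work:
Backward induction:
After L: P2 chooses A → P1 gets 4
After R: P2 chooses A → P1 gets 3
P1 chooses L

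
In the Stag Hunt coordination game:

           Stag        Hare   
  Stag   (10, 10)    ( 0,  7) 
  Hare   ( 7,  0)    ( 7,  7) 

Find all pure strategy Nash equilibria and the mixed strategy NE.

Pure NE: (Stag, Stag) and (Hare, Hare); Mixed NE: p = 0.7, q = 0.7

Work:
Check pure NE:
(Stag, Stag): (10, 10) - no unilateral deviation beneficial
(Hare, Hare): (7, 7) - no unilateral deviation beneficial
Mixed NE: P1 plays Stag with p = 0.7, P2 plays Stag with q = 0.7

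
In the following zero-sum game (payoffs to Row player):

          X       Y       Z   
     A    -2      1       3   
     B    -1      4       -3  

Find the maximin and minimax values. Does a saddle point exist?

Maximin = -2, Minimax = -1, Saddle: False

Work:
Row minimums: [-2, -3] → maximin = -2
Column maximums: [-1, 4, 3] → minimax = -1
No saddle point (maximin ≠ minimax). Mixed strategy needed.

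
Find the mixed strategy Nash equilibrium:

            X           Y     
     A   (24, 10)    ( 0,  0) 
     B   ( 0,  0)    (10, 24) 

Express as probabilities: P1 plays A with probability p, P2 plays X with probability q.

p = 0.7059, q = 0.2941

Work:
Find probabilities that make opponent indifferent:
P2 chooses q to make P1 indifferent between A and B
P1 chooses p to make P2 indifferent between X and Y
Mixed NE: P1 plays (A: 0.7059, B: 0.2941), P2 plays (X: 0.2941, Y: 0.7059)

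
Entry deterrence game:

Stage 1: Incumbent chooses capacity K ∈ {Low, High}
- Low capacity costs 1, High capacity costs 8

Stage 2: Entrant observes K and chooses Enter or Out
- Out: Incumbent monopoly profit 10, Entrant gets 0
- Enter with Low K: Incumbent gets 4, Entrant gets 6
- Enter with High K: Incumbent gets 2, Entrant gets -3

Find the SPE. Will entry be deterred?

SPE: (Low, Enter|Low, Out|High); Entry not deterred. Incumbent net profit = 3, Entrant gets 6

Work:
After Low K: Entrant enters (6 > 0)
After High K: Entrant stays out (-3 < 0)
Incumbent: Low → 4−1=3, High → 10−8=2
Incumbent chooses Low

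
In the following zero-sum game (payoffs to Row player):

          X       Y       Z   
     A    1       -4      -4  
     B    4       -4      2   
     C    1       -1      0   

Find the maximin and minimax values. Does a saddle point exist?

Maximin = -1, Minimax = -1, Saddle: True

Work:
Row minimums: [-4, -4, -1] → maximin = -1
Column maximums: [4, -1, 2] → minimax = -1
Saddle point exists! Game value = -1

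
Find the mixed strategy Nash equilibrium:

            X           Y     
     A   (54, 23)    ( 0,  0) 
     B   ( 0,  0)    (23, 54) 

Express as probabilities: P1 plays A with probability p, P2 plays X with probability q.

p = 0.7013, q = 0.2987

Work:
Find probabilities that make opponent indifferent:
P2 chooses q to make P1 indifferent between A and B
P1 chooses p to make P2 indifferent between X and Y
Mixed NE: P1 plays (A: 0.7013, B: 0.2987), P2 plays (X: 0.2987, Y: 0.7013)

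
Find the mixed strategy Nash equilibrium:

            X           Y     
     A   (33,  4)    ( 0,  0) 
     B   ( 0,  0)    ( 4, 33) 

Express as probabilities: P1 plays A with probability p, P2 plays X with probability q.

p = 0.8919, q = 0.1081

Work:
Find probabilities that make opponent indifferent:
P2 chooses q to make P1 indifferent between A and B
P1 chooses p to make P2 indifferent between X and Y
Mixed NE: P1 plays (A: 0.8919, B: 0.1081), P2 plays (X: 0.1081, Y: 0.8919)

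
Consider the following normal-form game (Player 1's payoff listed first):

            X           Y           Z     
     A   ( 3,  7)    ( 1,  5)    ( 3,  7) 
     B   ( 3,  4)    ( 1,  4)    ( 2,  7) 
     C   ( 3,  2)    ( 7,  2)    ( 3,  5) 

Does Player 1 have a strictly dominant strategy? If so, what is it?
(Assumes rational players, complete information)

No strictly dominant strategy exists for Player 1

Work:
A strategy strictly dominates another if it gives a strictly higher payoff against every opponent action. Compare each pair of P1's strategies column-by-column:
  A vs B: [3 vs 3, 1 vs 1, 3 vs 2] → A does not strictly dominate B (column X: 3 ≤ 3)
  A vs C: [3 vs 3, 1 vs 7, 3 vs 3] → A does not strictly dominate C (column X: 3 ≤ 3)
  B vs A: [3 vs 3, 1 vs 1, 2 vs 3] → B does not strictly dominate A (column X: 3 ≤ 3)
  B vs C: [3 vs 3, 1 vs 7, 2 vs 3] → B does not strictly dominate C (column X: 3 ≤ 3)
  C vs A: [3 vs 3, 7 vs 1, 3 vs 3] → C does not strictly dominate A (column X: 3 ≤ 3)
  C vs B: [3 vs 3, 7 vs 1, 3 vs 2] → C does not strictly dominate B (column X: 3 ≤ 3)
No single strategy strictly dominates all others → no strictly dominant strategy.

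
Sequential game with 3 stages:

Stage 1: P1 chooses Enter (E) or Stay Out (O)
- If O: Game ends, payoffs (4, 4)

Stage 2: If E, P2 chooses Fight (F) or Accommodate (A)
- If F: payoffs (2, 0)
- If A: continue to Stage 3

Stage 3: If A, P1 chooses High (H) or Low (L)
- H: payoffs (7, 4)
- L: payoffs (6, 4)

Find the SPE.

SPE: (E, A, H); Outcome (7, 4)

Work:
Stage 3: P1 chooses H (7 vs 6)
Stage 2: P2: F->0, A->4 (anticipating H). Choose A
Stage 1: P1: O->4, E->7 (anticipating A, H). Choose E
SPE path: E -> A -> H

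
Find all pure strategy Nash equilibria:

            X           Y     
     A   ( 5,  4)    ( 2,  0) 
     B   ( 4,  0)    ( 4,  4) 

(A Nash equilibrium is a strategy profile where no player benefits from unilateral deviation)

Nash equilibrium: (A, X), (B, Y)

Work:
Best responses:
  P1 vs X: payoffs [5, 4] → best response A (payoff 5)
  P1 vs Y: payoffs [2, 4] → best response B (payoff 4)
  P2 vs A: payoffs [4, 0] → best response X (payoff 4)
  P2 vs B: payoffs [0, 4] → best response Y (payoff 4)
Mutual best responses: (A,X), (B,Y) → Nash equilibria.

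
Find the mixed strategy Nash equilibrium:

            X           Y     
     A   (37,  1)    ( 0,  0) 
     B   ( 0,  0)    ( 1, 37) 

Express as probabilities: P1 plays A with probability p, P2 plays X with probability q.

p = 0.9737, q = 0.0263

Work:
Find probabilities that make opponent indifferent:
P2 chooses q to make P1 indifferent between A and B
P1 chooses p to make P2 indifferent between X and Y
Mixed NE: P1 plays (A: 0.9737, B: 0.0263), P2 plays (X: 0.0263, Y: 0.9737)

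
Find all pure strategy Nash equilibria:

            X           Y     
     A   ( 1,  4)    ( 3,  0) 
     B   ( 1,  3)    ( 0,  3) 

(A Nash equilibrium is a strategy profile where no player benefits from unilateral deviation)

Nash equilibrium: (A, X), (B, X)

Work:
Best responses:
  P1 vs X: payoffs [1, 1] → best response A/B (payoff 1)
  P1 vs Y: payoffs [3, 0] → best response A (payoff 3)
  P2 vs A: payoffs [4, 0] → best response X (payoff 4)
  P2 vs B: payoffs [3, 3] → best response X/Y (payoff 3)
Mutual best responses: (A,X), (B,X) → Nash equilibria.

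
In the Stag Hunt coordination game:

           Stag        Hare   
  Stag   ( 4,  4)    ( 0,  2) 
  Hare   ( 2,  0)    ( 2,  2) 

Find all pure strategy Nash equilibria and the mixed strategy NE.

Pure NE: (Stag, Stag) and (Hare, Hare); Mixed NE: p = 0.5, q = 0.5

Work:
Check pure NE:
(Stag, Stag): (4, 4) - no unilateral deviation beneficial
(Hare, Hare): (2, 2) - no unilateral deviation beneficial
Mixed NE: P1 plays Stag with p = 0.5, P2 plays Stag with q = 0.5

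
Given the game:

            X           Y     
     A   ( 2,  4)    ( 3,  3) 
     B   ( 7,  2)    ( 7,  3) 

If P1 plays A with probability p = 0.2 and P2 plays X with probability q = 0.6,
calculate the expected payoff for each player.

E[P1] = 6.08, E[P2] = 2.64

Work:
E[P1] = p·q·π₁(A,X) + p·(1-q)·π₁(A,Y) + (1-p)·q·π₁(B,X) + (1-p)·(1-q)·π₁(B,Y)
= 0.2·0.6·2 + 0.2·0.4·3 + 0.8·0.6·7 + 0.8·0.4·7
= 6.08

E[P2] = 2.64 (similar calculation)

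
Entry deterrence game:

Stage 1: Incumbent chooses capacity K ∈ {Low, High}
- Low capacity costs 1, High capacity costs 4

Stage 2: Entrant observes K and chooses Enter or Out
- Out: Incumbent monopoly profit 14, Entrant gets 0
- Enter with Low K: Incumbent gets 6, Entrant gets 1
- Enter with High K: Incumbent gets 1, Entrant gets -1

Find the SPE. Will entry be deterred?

SPE: (High, Enter|Low, Out|High); Entry deterred. Incumbent net profit = 10

Work:
After Low K: Entrant enters (1 > 0)
After High K: Entrant stays out (-1 < 0)
Incumbent: Low → 6−1=5, High → 14−4=10
Incumbent chooses High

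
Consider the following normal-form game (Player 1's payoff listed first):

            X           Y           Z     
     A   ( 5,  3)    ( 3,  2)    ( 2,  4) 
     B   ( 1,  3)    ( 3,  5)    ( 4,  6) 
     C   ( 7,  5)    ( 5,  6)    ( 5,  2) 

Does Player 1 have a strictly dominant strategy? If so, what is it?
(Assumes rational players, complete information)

Yes, Player 1's strictly dominant strategy is C

Work:
A strategy strictly dominates another if it gives a strictly higher payoff against every opponent action. Compare each pair of P1's strategies column-by-column:
  A vs B: [5 vs 1, 3 vs 3, 2 vs 4] → A does not strictly dominate B (column Y: 3 ≤ 3)
  A vs C: [5 vs 7, 3 vs 5, 2 vs 5] → A does not strictly dominate C (column X: 5 ≤ 7)
  B vs A: [1 vs 5, 3 vs 3, 4 vs 2] → B does not strictly dominate A (column X: 1 ≤ 5)
  B vs C: [1 vs 7, 3 vs 5, 4 vs 5] → B does not strictly dominate C (column X: 1 ≤ 7)
  C vs A: [7 vs 5, 5 vs 3, 5 vs 2] → C strictly dominates A
  C vs B: [7 vs 1, 5 vs 3, 5 vs 4] → C strictly dominates B
C strictly dominates every other strategy → strictly dominant.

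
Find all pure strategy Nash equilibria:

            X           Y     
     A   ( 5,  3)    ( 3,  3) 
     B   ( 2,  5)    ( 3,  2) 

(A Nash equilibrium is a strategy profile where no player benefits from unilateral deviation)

Nash equilibrium: (A, X), (A, Y)

Work:
Best responses:
  P1 vs X: payoffs [5, 2] → best response A (payoff 5)
  P1 vs Y: payoffs [3, 3] → best response A/B (payoff 3)
  P2 vs A: payoffs [3, 3] → best response X/Y (payoff 3)
  P2 vs B: payoffs [5, 2] → best response X (payoff 5)
Mutual best responses: (A,X), (A,Y) → Nash equilibria.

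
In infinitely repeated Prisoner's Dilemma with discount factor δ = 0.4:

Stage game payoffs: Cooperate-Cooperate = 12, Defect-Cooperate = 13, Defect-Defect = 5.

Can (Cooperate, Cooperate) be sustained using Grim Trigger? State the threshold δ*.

δ* = 0.125; since δ = 0.4 ≥ 0.125, cooperation can be sustained

Work:
For Grim Trigger:
Cooperate forever: 12/(1-δ)
Defect then punished: 13 + 5·δ/(1-δ)
Need: 12/(1-δ) ≥ 13 + 5·δ/(1-δ)
Solving: δ ≥ (T-R)/(T-P) = (13-12)/(13-5) = 0.125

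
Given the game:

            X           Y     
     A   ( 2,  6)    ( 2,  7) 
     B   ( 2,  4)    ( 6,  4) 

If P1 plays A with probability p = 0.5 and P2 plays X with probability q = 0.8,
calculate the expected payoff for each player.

E[P1] = 2.4, E[P2] = 5.1

Work:
E[P1] = p·q·π₁(A,X) + p·(1-q)·π₁(A,Y) + (1-p)·q·π₁(B,X) + (1-p)·(1-q)·π₁(B,Y)
= 0.5·0.8·2 + 0.5·0.2·2 + 0.5·0.8·2 + 0.5·0.2·6
= 2.4

E[P2] = 5.1 (similar calculation)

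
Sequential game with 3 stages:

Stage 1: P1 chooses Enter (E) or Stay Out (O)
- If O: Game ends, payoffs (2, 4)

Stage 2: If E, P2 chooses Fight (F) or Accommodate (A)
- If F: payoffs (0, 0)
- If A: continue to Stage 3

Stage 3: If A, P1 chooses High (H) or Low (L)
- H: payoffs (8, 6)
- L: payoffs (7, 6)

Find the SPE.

SPE: (E, A, H); Outcome (8, 6)

Work:
Stage 3: P1 chooses H (8 vs 7)
Stage 2: P2: F->0, A->6 (anticipating H). Choose A
Stage 1: P1: O->2, E->8 (anticipating A, H). Choose E
SPE path: E -> A -> H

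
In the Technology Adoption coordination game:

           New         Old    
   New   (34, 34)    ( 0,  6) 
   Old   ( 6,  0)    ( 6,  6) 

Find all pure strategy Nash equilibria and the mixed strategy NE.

Pure NE: (New, New) and (Old, Old); Mixed NE: p = 0.1765, q = 0.1765

Work:
Check pure NE:
(New, New): (34, 34) - no unilateral deviation beneficial
(Old, Old): (6, 6) - no unilateral deviation beneficial
Mixed NE: P1 plays New with p = 0.1765, P2 plays New with q = 0.1765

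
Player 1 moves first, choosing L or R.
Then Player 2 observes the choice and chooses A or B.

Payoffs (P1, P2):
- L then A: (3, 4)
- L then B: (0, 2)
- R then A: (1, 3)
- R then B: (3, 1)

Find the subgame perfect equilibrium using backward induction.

P1 plays L, P2 plays A after L and A after R; Payoff (3, 4)

Work:
Backward induction:
After L: P2 chooses A → P1 gets 3
After R: P2 chooses A → P1 gets 1
P1 chooses L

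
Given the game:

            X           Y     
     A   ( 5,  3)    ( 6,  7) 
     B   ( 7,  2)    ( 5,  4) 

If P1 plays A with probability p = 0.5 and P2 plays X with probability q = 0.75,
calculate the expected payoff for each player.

E[P1] = 5.875, E[P2] = 3.25

Work:
E[P1] = p·q·π₁(A,X) + p·(1-q)·π₁(A,Y) + (1-p)·q·π₁(B,X) + (1-p)·(1-q)·π₁(B,Y)
= 0.5·0.75·5 + 0.5·0.25·6 + 0.5·0.75·7 + 0.5·0.25·5
= 5.875

E[P2] = 3.25 (similar calculation)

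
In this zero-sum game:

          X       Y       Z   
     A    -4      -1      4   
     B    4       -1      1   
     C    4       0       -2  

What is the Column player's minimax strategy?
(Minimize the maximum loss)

Column should play Y, value = 0

Work:
Column player minimizes Row's maximum payoff:
Column X: max payoff to Row = 4
Column Y: max payoff to Row = 0
Column Z: max payoff to Row = 4
Minimum is 0, achieved by column Y.
Minimax strategy: Y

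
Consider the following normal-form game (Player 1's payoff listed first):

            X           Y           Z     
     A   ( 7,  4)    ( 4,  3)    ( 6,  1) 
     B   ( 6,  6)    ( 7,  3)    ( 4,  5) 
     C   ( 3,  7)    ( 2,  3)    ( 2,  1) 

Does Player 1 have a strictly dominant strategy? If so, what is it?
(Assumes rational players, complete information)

No strictly dominant strategy exists for Player 1

Work:
A strategy strictly dominates another if it gives a strictly higher payoff against every opponent action. Compare each pair of P1's strategies column-by-column:
  A vs B: [7 vs 6, 4 vs 7, 6 vs 4] → A does not strictly dominate B (column Y: 4 ≤ 7)
  A vs C: [7 vs 3, 4 vs 2, 6 vs 2] → A strictly dominates C
  B vs A: [6 vs 7, 7 vs 4, 4 vs 6] → B does not strictly dominate A (column X: 6 ≤ 7)
  B vs C: [6 vs 3, 7 vs 2, 4 vs 2] → B strictly dominates C
  C vs A: [3 vs 7, 2 vs 4, 2 vs 6] → C does not strictly dominate A (column X: 3 ≤ 7)
  C vs B: [3 vs 6, 2 vs 7, 2 vs 4] → C does not strictly dominate B (column X: 3 ≤ 6)
No single strategy strictly dominates all others → no strictly dominant strategy.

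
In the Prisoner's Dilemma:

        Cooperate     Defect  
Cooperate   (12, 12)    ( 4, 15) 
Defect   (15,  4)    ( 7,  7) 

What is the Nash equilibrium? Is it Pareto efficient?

(Defect, Defect) is NE; not Pareto efficient

Work:
Defect dominates Cooperate for both players:
If P2 cooperates: Defect (15) > Cooperate (12)
If P2 defects: Defect (7) > Cooperate (4)
NE: (Defect, Defect) with payoff (7, 7)
But (Cooperate, Cooperate) = (12, 12) Pareto dominates (7, 7)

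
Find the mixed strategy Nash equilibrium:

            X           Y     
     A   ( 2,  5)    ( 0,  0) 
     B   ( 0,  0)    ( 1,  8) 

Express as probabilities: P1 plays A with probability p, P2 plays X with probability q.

p = 0.6154, q = 0.3333

Work:
Find probabilities that make opponent indifferent:
P2 chooses q to make P1 indifferent between A and B
P1 chooses p to make P2 indifferent between X and Y
Mixed NE: P1 plays (A: 0.6154, B: 0.3846), P2 plays (X: 0.3333, Y: 0.6667)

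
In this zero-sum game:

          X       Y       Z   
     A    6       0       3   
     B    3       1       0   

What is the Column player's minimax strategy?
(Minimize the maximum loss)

Column should play Y, value = 1

Work:
Column player minimizes Row's maximum payoff:
Column X: max payoff to Row = 6
Column Y: max payoff to Row = 1
Column Z: max payoff to Row = 3
Minimum is 1, achieved by column Y.
Minimax strategy: Y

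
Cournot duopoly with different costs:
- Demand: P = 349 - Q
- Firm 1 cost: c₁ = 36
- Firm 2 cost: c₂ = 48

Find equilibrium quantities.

q₁* = 108.33, q₂* = 96.33

Work:
Reaction: q₁ = (349 - 36 - q₂)/2
Reaction: q₂ = (349 - 48 - q₁)/2
Solve simultaneously:
q₁* = (349 - 2×36 + 48)/3 = 108.33
q₂* = (349 - 2×48 + 36)/3 = 96.33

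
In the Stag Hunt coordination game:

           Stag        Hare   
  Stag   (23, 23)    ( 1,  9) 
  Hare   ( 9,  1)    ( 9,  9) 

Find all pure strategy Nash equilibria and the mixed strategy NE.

Pure NE: (Stag, Stag) and (Hare, Hare); Mixed NE: p = 0.3636, q = 0.3636

Work:
Check pure NE:
(Stag, Stag): (23, 23) - no unilateral deviation beneficial
(Hare, Hare): (9, 9) - no unilateral deviation beneficial
Mixed NE: P1 plays Stag with p = 0.3636, P2 plays Stag with q = 0.3636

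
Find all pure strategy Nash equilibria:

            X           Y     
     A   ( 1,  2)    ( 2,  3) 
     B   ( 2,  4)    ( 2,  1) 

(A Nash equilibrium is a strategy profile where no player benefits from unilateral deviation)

Nash equilibrium: (A, Y), (B, X)

Work:
Best responses:
  P1 vs X: payoffs [1, 2] → best response B (payoff 2)
  P1 vs Y: payoffs [2, 2] → best response A/B (payoff 2)
  P2 vs A: payoffs [2, 3] → best response Y (payoff 3)
  P2 vs B: payoffs [4, 1] → best response X (payoff 4)
Mutual best responses: (A,Y), (B,X) → Nash equilibria.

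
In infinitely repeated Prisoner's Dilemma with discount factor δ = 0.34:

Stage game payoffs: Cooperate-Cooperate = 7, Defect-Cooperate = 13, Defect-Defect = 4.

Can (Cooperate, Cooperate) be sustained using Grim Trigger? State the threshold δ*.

δ* = 0.6667; since δ = 0.34 < 0.6667, cooperation cannot be sustained

Work:
For Grim Trigger:
Cooperate forever: 7/(1-δ)
Defect then punished: 13 + 4·δ/(1-δ)
Need: 7/(1-δ) ≥ 13 + 4·δ/(1-δ)
Solving: δ ≥ (T-R)/(T-P) = (13-7)/(13-4) = 0.6667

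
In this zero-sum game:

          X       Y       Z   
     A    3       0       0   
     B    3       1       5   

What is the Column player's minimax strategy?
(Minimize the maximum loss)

Column should play Y, value = 1

Work:
Column player minimizes Row's maximum payoff:
Column X: max payoff to Row = 3
Column Y: max payoff to Row = 1
Column Z: max payoff to Row = 5
Minimum is 1, achieved by column Y.
Minimax strategy: Y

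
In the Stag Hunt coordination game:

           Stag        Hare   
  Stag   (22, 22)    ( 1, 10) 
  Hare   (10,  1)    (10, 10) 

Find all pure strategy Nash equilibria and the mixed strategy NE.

Pure NE: (Stag, Stag) and (Hare, Hare); Mixed NE: p = 0.4286, q = 0.4286

Work:
Check pure NE:
(Stag, Stag): (22, 22) - no unilateral deviation beneficial
(Hare, Hare): (10, 10) - no unilateral deviation beneficial
Mixed NE: P1 plays Stag with p = 0.4286, P2 plays Stag with q = 0.4286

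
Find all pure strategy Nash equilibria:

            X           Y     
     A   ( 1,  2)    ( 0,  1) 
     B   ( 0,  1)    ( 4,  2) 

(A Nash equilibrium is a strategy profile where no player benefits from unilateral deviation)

Nash equilibrium: (A, X), (B, Y)

Work:
Best responses:
  P1 vs X: payoffs [1, 0] → best response A (payoff 1)
  P1 vs Y: payoffs [0, 4] → best response B (payoff 4)
  P2 vs A: payoffs [2, 1] → best response X (payoff 2)
  P2 vs B: payoffs [1, 2] → best response Y (payoff 2)
Mutual best responses: (A,X), (B,Y) → Nash equilibria.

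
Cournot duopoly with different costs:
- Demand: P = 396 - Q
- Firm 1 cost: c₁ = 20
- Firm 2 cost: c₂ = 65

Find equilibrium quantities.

q₁* = 140.33, q₂* = 95.33

Work:
Reaction: q₁ = (396 - 20 - q₂)/2
Reaction: q₂ = (396 - 65 - q₁)/2
Solve simultaneously:
q₁* = (396 - 2×20 + 65)/3 = 140.33
q₂* = (396 - 2×65 + 20)/3 = 95.33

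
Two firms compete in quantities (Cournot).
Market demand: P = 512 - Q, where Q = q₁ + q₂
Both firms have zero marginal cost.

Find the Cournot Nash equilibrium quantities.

q₁* = q₂* = 170.67; P* = 170.67

Work:
Profit: π_i = P·q_i = (a - q_i - q_j)·q_i
FOC: ∂π_i/∂q_i = a - 2q_i - q_j = 0
Reaction function: q_i = (512 - q_j)/2
Symmetry: q* = 512/3 = 170.67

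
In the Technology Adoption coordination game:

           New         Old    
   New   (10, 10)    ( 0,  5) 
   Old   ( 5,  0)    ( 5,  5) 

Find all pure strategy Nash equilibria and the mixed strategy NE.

Pure NE: (New, New) and (Old, Old); Mixed NE: p = 0.5, q = 0.5

Work:
Check pure NE:
(New, New): (10, 10) - no unilateral deviation beneficial
(Old, Old): (5, 5) - no unilateral deviation beneficial
Mixed NE: P1 plays New with p = 0.5, P2 plays New with q = 0.5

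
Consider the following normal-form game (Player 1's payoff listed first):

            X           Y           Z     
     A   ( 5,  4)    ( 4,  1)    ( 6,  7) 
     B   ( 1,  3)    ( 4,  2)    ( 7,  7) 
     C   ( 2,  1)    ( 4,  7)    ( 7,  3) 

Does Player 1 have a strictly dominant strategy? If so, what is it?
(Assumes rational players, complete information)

No strictly dominant strategy exists for Player 1

Work:
A strategy strictly dominates another if it gives a strictly higher payoff against every opponent action. Compare each pair of P1's strategies column-by-column:
  A vs B: [5 vs 1, 4 vs 4, 6 vs 7] → A does not strictly dominate B (column Y: 4 ≤ 4)
  A vs C: [5 vs 2, 4 vs 4, 6 vs 7] → A does not strictly dominate C (column Y: 4 ≤ 4)
  B vs A: [1 vs 5, 4 vs 4, 7 vs 6] → B does not strictly dominate A (column X: 1 ≤ 5)
  B vs C: [1 vs 2, 4 vs 4, 7 vs 7] → B does not strictly dominate C (column X: 1 ≤ 2)
  C vs A: [2 vs 5, 4 vs 4, 7 vs 6] → C does not strictly dominate A (column X: 2 ≤ 5)
  C vs B: [2 vs 1, 4 vs 4, 7 vs 7] → C does not strictly dominate B (column Y: 4 ≤ 4)
No single strategy strictly dominates all others → no strictly dominant strategy.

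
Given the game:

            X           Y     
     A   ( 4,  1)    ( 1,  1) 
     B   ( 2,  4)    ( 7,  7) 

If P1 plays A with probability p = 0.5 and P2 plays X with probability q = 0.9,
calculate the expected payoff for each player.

E[P1] = 3.1, E[P2] = 2.65

Work:
E[P1] = p·q·π₁(A,X) + p·(1-q)·π₁(A,Y) + (1-p)·q·π₁(B,X) + (1-p)·(1-q)·π₁(B,Y)
= 0.5·0.9·4 + 0.5·0.1·1 + 0.5·0.9·2 + 0.5·0.1·7
= 3.1

E[P2] = 2.65 (similar calculation)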